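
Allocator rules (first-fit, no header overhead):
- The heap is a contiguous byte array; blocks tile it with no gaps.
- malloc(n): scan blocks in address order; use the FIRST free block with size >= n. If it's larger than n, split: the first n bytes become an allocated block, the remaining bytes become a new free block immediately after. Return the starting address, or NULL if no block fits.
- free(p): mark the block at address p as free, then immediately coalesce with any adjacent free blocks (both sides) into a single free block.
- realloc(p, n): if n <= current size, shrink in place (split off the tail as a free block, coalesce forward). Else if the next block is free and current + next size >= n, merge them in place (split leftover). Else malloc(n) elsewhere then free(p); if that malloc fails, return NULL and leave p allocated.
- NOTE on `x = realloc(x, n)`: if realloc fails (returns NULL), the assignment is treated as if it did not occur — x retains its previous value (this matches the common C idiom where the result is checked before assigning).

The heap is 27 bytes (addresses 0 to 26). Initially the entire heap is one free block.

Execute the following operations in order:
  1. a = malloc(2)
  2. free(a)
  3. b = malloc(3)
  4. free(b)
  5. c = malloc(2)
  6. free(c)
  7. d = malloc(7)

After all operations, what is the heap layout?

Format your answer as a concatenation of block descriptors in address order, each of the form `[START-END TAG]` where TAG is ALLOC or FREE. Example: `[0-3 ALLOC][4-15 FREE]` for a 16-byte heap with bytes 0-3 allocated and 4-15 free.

Answer: [0-6 ALLOC][7-26 FREE]

Derivation:
Op 1: a = malloc(2) -> a = 0; heap: [0-1 ALLOC][2-26 FREE]
Op 2: free(a) -> (freed a); heap: [0-26 FREE]
Op 3: b = malloc(3) -> b = 0; heap: [0-2 ALLOC][3-26 FREE]
Op 4: free(b) -> (freed b); heap: [0-26 FREE]
Op 5: c = malloc(2) -> c = 0; heap: [0-1 ALLOC][2-26 FREE]
Op 6: free(c) -> (freed c); heap: [0-26 FREE]
Op 7: d = malloc(7) -> d = 0; heap: [0-6 ALLOC][7-26 FREE]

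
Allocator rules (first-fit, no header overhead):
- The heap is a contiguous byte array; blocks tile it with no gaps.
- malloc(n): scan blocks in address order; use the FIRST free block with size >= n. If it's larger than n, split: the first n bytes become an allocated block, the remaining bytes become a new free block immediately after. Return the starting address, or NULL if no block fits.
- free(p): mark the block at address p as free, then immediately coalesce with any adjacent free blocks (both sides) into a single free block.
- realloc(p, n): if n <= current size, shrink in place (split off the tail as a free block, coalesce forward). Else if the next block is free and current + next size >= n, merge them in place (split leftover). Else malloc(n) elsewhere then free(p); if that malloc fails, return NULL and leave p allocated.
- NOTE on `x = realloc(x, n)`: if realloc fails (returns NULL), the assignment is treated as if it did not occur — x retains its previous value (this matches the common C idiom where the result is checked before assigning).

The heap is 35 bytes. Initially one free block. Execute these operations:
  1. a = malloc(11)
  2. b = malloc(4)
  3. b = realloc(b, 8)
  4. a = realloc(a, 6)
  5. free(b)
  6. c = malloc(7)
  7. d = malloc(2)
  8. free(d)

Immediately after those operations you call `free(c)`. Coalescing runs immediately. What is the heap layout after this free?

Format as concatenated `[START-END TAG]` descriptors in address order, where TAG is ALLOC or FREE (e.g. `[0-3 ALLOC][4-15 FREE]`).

Answer: [0-5 ALLOC][6-34 FREE]

Derivation:
Op 1: a = malloc(11) -> a = 0; heap: [0-10 ALLOC][11-34 FREE]
Op 2: b = malloc(4) -> b = 11; heap: [0-10 ALLOC][11-14 ALLOC][15-34 FREE]
Op 3: b = realloc(b, 8) -> b = 11; heap: [0-10 ALLOC][11-18 ALLOC][19-34 FREE]
Op 4: a = realloc(a, 6) -> a = 0; heap: [0-5 ALLOC][6-10 FREE][11-18 ALLOC][19-34 FREE]
Op 5: free(b) -> (freed b); heap: [0-5 ALLOC][6-34 FREE]
Op 6: c = malloc(7) -> c = 6; heap: [0-5 ALLOC][6-12 ALLOC][13-34 FREE]
Op 7: d = malloc(2) -> d = 13; heap: [0-5 ALLOC][6-12 ALLOC][13-14 ALLOC][15-34 FREE]
Op 8: free(d) -> (freed d); heap: [0-5 ALLOC][6-12 ALLOC][13-34 FREE]
free(c): c = 6 -> block [6-12 ALLOC]; mark free, coalesce with adjacent free neighbors -> [0-5 ALLOC][6-34 FREE]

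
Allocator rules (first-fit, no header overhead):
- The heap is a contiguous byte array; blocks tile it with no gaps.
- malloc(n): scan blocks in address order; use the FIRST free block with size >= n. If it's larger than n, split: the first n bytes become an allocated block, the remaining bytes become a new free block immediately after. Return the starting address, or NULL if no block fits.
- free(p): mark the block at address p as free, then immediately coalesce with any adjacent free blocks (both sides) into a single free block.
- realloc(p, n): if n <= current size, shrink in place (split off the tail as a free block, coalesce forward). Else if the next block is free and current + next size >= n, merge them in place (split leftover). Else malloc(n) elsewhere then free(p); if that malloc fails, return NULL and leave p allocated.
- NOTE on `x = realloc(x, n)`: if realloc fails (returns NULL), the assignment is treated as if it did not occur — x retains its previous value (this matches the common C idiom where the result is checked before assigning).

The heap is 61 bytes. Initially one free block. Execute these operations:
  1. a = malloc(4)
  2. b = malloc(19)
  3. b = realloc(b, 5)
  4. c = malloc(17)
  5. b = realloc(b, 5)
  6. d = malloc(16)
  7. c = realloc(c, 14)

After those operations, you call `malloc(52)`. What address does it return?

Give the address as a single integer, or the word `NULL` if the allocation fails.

Op 1: a = malloc(4) -> a = 0; heap: [0-3 ALLOC][4-60 FREE]
Op 2: b = malloc(19) -> b = 4; heap: [0-3 ALLOC][4-22 ALLOC][23-60 FREE]
Op 3: b = realloc(b, 5) -> b = 4; heap: [0-3 ALLOC][4-8 ALLOC][9-60 FREE]
Op 4: c = malloc(17) -> c = 9; heap: [0-3 ALLOC][4-8 ALLOC][9-25 ALLOC][26-60 FREE]
Op 5: b = realloc(b, 5) -> b = 4; heap: [0-3 ALLOC][4-8 ALLOC][9-25 ALLOC][26-60 FREE]
Op 6: d = malloc(16) -> d = 26; heap: [0-3 ALLOC][4-8 ALLOC][9-25 ALLOC][26-41 ALLOC][42-60 FREE]
Op 7: c = realloc(c, 14) -> c = 9; heap: [0-3 ALLOC][4-8 ALLOC][9-22 ALLOC][23-25 FREE][26-41 ALLOC][42-60 FREE]
malloc(52): first-fit scan over [0-3 ALLOC][4-8 ALLOC][9-22 ALLOC][23-25 FREE][26-41 ALLOC][42-60 FREE] -> NULL

Answer: NULL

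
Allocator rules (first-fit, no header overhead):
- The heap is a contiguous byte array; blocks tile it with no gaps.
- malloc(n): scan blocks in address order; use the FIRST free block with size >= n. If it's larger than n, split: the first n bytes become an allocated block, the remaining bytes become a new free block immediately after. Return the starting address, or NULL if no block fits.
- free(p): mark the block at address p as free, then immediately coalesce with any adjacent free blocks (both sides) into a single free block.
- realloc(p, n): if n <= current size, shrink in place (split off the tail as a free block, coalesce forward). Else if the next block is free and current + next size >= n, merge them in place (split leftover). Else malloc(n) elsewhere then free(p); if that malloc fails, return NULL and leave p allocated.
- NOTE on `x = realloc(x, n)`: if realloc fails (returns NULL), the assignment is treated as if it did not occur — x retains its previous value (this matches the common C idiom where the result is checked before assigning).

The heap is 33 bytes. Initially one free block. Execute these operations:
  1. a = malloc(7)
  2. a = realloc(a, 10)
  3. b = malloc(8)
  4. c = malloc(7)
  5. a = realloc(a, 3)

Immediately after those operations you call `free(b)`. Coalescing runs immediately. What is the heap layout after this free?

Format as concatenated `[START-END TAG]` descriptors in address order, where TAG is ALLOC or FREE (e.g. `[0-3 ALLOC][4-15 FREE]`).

Op 1: a = malloc(7) -> a = 0; heap: [0-6 ALLOC][7-32 FREE]
Op 2: a = realloc(a, 10) -> a = 0; heap: [0-9 ALLOC][10-32 FREE]
Op 3: b = malloc(8) -> b = 10; heap: [0-9 ALLOC][10-17 ALLOC][18-32 FREE]
Op 4: c = malloc(7) -> c = 18; heap: [0-9 ALLOC][10-17 ALLOC][18-24 ALLOC][25-32 FREE]
Op 5: a = realloc(a, 3) -> a = 0; heap: [0-2 ALLOC][3-9 FREE][10-17 ALLOC][18-24 ALLOC][25-32 FREE]
free(b): b = 10 -> block [10-17 ALLOC]; mark free, coalesce with adjacent free neighbors -> [0-2 ALLOC][3-17 FREE][18-24 ALLOC][25-32 FREE]

Answer: [0-2 ALLOC][3-17 FREE][18-24 ALLOC][25-32 FREE]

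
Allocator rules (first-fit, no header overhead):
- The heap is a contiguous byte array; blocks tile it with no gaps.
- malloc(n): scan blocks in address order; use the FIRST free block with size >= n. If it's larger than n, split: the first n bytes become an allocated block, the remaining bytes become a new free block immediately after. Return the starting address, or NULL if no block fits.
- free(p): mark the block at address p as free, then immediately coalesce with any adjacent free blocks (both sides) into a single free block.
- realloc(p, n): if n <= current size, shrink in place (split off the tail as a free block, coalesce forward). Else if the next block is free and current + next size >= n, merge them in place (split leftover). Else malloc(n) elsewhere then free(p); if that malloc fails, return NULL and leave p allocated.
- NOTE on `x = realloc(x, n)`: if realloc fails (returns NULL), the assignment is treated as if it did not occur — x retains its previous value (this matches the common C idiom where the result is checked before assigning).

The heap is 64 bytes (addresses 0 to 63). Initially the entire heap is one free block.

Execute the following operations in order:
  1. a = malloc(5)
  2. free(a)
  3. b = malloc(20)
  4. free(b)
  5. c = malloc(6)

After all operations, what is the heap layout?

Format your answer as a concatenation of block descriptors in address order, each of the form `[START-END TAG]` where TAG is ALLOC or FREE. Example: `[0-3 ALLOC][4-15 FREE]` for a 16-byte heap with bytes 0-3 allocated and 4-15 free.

Op 1: a = malloc(5) -> a = 0; heap: [0-4 ALLOC][5-63 FREE]
Op 2: free(a) -> (freed a); heap: [0-63 FREE]
Op 3: b = malloc(20) -> b = 0; heap: [0-19 ALLOC][20-63 FREE]
Op 4: free(b) -> (freed b); heap: [0-63 FREE]
Op 5: c = malloc(6) -> c = 0; heap: [0-5 ALLOC][6-63 FREE]

Answer: [0-5 ALLOC][6-63 FREE]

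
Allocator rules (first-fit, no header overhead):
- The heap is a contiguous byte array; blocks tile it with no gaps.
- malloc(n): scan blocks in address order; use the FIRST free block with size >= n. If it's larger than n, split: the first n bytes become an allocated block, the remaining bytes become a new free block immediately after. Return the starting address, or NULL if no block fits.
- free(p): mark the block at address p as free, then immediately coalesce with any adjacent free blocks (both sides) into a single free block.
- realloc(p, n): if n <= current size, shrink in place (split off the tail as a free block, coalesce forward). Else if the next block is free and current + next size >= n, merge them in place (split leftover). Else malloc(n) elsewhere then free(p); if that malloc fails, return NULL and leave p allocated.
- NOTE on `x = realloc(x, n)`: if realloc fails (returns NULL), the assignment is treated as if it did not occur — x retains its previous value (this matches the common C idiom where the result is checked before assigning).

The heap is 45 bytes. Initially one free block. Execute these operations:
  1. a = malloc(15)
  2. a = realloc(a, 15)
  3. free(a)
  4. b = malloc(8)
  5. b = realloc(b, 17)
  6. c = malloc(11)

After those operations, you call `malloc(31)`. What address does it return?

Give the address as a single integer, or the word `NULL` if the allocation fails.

Answer: NULL

Derivation:
Op 1: a = malloc(15) -> a = 0; heap: [0-14 ALLOC][15-44 FREE]
Op 2: a = realloc(a, 15) -> a = 0; heap: [0-14 ALLOC][15-44 FREE]
Op 3: free(a) -> (freed a); heap: [0-44 FREE]
Op 4: b = malloc(8) -> b = 0; heap: [0-7 ALLOC][8-44 FREE]
Op 5: b = realloc(b, 17) -> b = 0; heap: [0-16 ALLOC][17-44 FREE]
Op 6: c = malloc(11) -> c = 17; heap: [0-16 ALLOC][17-27 ALLOC][28-44 FREE]
malloc(31): first-fit scan over [0-16 ALLOC][17-27 ALLOC][28-44 FREE] -> NULL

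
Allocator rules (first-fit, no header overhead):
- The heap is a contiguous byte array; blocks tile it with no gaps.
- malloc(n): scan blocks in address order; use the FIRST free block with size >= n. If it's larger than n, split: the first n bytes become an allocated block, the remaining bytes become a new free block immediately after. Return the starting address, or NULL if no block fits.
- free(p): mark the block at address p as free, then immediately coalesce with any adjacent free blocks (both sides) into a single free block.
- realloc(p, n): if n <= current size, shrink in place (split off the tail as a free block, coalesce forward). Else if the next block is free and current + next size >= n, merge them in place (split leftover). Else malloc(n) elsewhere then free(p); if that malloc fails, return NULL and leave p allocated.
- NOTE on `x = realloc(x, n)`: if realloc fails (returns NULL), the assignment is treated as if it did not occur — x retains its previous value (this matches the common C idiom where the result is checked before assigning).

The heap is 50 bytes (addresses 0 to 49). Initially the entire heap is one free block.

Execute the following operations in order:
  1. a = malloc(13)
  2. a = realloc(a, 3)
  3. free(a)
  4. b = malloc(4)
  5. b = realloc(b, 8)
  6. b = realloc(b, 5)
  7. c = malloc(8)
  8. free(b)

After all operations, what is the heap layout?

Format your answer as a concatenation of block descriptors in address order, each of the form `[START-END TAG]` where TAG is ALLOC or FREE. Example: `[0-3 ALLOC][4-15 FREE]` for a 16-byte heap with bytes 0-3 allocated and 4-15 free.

Op 1: a = malloc(13) -> a = 0; heap: [0-12 ALLOC][13-49 FREE]
Op 2: a = realloc(a, 3) -> a = 0; heap: [0-2 ALLOC][3-49 FREE]
Op 3: free(a) -> (freed a); heap: [0-49 FREE]
Op 4: b = malloc(4) -> b = 0; heap: [0-3 ALLOC][4-49 FREE]
Op 5: b = realloc(b, 8) -> b = 0; heap: [0-7 ALLOC][8-49 FREE]
Op 6: b = realloc(b, 5) -> b = 0; heap: [0-4 ALLOC][5-49 FREE]
Op 7: c = malloc(8) -> c = 5; heap: [0-4 ALLOC][5-12 ALLOC][13-49 FREE]
Op 8: free(b) -> (freed b); heap: [0-4 FREE][5-12 ALLOC][13-49 FREE]

Answer: [0-4 FREE][5-12 ALLOC][13-49 FREE]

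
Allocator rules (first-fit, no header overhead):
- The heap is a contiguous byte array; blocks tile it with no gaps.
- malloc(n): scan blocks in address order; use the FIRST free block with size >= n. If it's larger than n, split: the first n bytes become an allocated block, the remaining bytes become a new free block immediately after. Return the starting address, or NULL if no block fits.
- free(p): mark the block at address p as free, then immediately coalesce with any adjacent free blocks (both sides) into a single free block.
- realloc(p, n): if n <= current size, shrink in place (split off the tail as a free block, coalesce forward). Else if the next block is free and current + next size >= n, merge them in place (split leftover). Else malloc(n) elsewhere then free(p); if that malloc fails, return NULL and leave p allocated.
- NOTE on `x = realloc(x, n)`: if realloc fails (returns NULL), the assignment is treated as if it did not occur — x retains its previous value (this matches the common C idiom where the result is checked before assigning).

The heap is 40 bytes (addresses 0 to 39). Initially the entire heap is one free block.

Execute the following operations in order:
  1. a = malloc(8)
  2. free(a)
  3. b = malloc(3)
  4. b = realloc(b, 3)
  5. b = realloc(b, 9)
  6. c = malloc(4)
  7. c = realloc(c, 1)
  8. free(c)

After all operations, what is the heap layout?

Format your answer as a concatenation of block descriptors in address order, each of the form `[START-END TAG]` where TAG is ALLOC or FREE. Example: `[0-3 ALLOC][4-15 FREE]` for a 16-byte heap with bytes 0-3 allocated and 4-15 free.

Op 1: a = malloc(8) -> a = 0; heap: [0-7 ALLOC][8-39 FREE]
Op 2: free(a) -> (freed a); heap: [0-39 FREE]
Op 3: b = malloc(3) -> b = 0; heap: [0-2 ALLOC][3-39 FREE]
Op 4: b = realloc(b, 3) -> b = 0; heap: [0-2 ALLOC][3-39 FREE]
Op 5: b = realloc(b, 9) -> b = 0; heap: [0-8 ALLOC][9-39 FREE]
Op 6: c = malloc(4) -> c = 9; heap: [0-8 ALLOC][9-12 ALLOC][13-39 FREE]
Op 7: c = realloc(c, 1) -> c = 9; heap: [0-8 ALLOC][9-9 ALLOC][10-39 FREE]
Op 8: free(c) -> (freed c); heap: [0-8 ALLOC][9-39 FREE]

Answer: [0-8 ALLOC][9-39 FREE]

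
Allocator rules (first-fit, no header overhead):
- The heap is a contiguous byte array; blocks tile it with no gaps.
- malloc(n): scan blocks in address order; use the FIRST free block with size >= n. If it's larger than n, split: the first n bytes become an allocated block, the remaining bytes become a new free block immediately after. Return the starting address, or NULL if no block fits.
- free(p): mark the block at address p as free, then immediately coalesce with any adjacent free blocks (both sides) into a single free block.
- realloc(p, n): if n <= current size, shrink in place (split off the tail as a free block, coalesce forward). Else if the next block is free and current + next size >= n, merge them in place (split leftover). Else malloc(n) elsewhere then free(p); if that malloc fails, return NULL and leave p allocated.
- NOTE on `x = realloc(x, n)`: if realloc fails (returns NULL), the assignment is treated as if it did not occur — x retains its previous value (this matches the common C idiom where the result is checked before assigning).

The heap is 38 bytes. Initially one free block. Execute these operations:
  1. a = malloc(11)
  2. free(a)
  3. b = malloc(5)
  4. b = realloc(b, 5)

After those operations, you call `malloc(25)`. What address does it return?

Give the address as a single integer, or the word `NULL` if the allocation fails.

Op 1: a = malloc(11) -> a = 0; heap: [0-10 ALLOC][11-37 FREE]
Op 2: free(a) -> (freed a); heap: [0-37 FREE]
Op 3: b = malloc(5) -> b = 0; heap: [0-4 ALLOC][5-37 FREE]
Op 4: b = realloc(b, 5) -> b = 0; heap: [0-4 ALLOC][5-37 FREE]
malloc(25): first-fit scan over [0-4 ALLOC][5-37 FREE] -> 5

Answer: 5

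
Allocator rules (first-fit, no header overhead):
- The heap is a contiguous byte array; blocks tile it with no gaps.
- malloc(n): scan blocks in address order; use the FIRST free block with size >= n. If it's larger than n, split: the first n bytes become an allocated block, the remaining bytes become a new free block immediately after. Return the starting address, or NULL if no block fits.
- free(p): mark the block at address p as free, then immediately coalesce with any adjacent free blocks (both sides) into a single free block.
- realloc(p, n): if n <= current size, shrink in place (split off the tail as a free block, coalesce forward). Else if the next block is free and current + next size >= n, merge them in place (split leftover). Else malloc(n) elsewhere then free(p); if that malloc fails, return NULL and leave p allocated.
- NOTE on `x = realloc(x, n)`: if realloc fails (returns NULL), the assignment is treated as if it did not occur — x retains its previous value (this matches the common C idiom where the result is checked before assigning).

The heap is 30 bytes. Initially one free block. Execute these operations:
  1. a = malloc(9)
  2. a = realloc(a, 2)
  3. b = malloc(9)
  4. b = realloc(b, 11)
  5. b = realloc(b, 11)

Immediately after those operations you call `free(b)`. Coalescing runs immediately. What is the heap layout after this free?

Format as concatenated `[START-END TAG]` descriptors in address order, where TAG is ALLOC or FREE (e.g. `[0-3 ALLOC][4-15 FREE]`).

Op 1: a = malloc(9) -> a = 0; heap: [0-8 ALLOC][9-29 FREE]
Op 2: a = realloc(a, 2) -> a = 0; heap: [0-1 ALLOC][2-29 FREE]
Op 3: b = malloc(9) -> b = 2; heap: [0-1 ALLOC][2-10 ALLOC][11-29 FREE]
Op 4: b = realloc(b, 11) -> b = 2; heap: [0-1 ALLOC][2-12 ALLOC][13-29 FREE]
Op 5: b = realloc(b, 11) -> b = 2; heap: [0-1 ALLOC][2-12 ALLOC][13-29 FREE]
free(b): b = 2 -> block [2-12 ALLOC]; mark free, coalesce with adjacent free neighbors -> [0-1 ALLOC][2-29 FREE]

Answer: [0-1 ALLOC][2-29 FREE]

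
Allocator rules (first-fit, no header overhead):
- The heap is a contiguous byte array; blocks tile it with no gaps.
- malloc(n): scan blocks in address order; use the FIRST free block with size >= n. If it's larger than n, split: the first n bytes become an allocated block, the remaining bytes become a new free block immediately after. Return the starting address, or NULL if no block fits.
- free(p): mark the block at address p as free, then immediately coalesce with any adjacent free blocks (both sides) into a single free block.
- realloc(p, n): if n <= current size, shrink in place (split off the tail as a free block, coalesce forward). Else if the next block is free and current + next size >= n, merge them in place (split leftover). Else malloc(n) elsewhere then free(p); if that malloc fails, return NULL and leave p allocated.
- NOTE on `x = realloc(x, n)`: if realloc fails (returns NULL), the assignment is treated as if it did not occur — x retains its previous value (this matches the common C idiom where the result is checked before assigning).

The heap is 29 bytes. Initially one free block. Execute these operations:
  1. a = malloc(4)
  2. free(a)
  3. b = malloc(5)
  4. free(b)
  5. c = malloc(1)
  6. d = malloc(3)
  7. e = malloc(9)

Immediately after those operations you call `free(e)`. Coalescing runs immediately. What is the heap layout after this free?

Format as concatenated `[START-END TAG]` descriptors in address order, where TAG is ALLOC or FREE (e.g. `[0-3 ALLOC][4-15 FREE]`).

Answer: [0-0 ALLOC][1-3 ALLOC][4-28 FREE]

Derivation:
Op 1: a = malloc(4) -> a = 0; heap: [0-3 ALLOC][4-28 FREE]
Op 2: free(a) -> (freed a); heap: [0-28 FREE]
Op 3: b = malloc(5) -> b = 0; heap: [0-4 ALLOC][5-28 FREE]
Op 4: free(b) -> (freed b); heap: [0-28 FREE]
Op 5: c = malloc(1) -> c = 0; heap: [0-0 ALLOC][1-28 FREE]
Op 6: d = malloc(3) -> d = 1; heap: [0-0 ALLOC][1-3 ALLOC][4-28 FREE]
Op 7: e = malloc(9) -> e = 4; heap: [0-0 ALLOC][1-3 ALLOC][4-12 ALLOC][13-28 FREE]
free(e): e = 4 -> block [4-12 ALLOC]; mark free, coalesce with adjacent free neighbors -> [0-0 ALLOC][1-3 ALLOC][4-28 FREE]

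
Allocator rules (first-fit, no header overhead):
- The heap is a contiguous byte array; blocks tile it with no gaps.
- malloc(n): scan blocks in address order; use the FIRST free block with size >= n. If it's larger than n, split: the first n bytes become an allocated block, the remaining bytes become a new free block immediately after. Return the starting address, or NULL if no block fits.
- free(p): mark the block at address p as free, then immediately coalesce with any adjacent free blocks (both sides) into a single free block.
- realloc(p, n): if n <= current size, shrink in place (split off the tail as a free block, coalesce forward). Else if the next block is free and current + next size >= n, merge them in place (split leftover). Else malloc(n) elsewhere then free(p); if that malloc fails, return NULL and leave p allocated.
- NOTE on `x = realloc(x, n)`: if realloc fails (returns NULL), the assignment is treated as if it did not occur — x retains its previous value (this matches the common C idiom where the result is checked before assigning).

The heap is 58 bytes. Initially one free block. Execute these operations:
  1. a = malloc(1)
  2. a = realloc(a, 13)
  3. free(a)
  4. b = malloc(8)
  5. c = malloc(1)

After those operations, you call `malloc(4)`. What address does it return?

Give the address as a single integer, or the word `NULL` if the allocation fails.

Answer: 9

Derivation:
Op 1: a = malloc(1) -> a = 0; heap: [0-0 ALLOC][1-57 FREE]
Op 2: a = realloc(a, 13) -> a = 0; heap: [0-12 ALLOC][13-57 FREE]
Op 3: free(a) -> (freed a); heap: [0-57 FREE]
Op 4: b = malloc(8) -> b = 0; heap: [0-7 ALLOC][8-57 FREE]
Op 5: c = malloc(1) -> c = 8; heap: [0-7 ALLOC][8-8 ALLOC][9-57 FREE]
malloc(4): first-fit scan over [0-7 ALLOC][8-8 ALLOC][9-57 FREE] -> 9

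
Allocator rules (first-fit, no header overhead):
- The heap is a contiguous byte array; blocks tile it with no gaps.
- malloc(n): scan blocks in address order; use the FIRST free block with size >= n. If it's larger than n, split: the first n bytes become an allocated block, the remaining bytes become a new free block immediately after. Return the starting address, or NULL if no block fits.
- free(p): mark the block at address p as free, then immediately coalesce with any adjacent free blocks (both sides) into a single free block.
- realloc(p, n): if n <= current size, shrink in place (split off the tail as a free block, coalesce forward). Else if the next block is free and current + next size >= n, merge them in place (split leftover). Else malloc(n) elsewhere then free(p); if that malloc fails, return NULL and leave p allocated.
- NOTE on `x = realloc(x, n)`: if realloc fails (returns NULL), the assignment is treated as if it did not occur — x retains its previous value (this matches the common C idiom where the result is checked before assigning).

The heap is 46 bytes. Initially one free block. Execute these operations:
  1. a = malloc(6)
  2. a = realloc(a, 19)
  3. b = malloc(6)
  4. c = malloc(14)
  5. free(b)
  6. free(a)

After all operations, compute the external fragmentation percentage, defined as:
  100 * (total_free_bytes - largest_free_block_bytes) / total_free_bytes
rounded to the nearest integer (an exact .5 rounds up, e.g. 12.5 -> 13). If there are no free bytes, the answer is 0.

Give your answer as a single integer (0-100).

Answer: 22

Derivation:
Op 1: a = malloc(6) -> a = 0; heap: [0-5 ALLOC][6-45 FREE]
Op 2: a = realloc(a, 19) -> a = 0; heap: [0-18 ALLOC][19-45 FREE]
Op 3: b = malloc(6) -> b = 19; heap: [0-18 ALLOC][19-24 ALLOC][25-45 FREE]
Op 4: c = malloc(14) -> c = 25; heap: [0-18 ALLOC][19-24 ALLOC][25-38 ALLOC][39-45 FREE]
Op 5: free(b) -> (freed b); heap: [0-18 ALLOC][19-24 FREE][25-38 ALLOC][39-45 FREE]
Op 6: free(a) -> (freed a); heap: [0-24 FREE][25-38 ALLOC][39-45 FREE]
Free blocks: [25 7] total_free=32 largest=25 -> 100*(32-25)/32 = 700/32 = 21.875 -> rounds to 22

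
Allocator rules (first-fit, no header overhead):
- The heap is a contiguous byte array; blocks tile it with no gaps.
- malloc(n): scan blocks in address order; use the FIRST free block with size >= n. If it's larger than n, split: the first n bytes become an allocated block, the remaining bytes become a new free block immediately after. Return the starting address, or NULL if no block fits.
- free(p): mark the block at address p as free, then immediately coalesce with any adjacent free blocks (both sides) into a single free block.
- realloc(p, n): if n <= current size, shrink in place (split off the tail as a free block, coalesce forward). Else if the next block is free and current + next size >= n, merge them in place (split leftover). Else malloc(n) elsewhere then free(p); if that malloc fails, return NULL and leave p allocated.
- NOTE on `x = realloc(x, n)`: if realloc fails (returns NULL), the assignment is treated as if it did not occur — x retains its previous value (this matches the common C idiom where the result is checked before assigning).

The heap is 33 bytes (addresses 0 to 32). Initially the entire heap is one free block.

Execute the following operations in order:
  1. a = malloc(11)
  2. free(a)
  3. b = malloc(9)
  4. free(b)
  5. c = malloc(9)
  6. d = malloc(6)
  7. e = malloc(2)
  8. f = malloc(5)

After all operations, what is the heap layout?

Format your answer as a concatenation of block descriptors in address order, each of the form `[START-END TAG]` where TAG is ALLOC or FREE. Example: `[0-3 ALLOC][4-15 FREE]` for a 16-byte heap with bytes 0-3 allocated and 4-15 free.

Op 1: a = malloc(11) -> a = 0; heap: [0-10 ALLOC][11-32 FREE]
Op 2: free(a) -> (freed a); heap: [0-32 FREE]
Op 3: b = malloc(9) -> b = 0; heap: [0-8 ALLOC][9-32 FREE]
Op 4: free(b) -> (freed b); heap: [0-32 FREE]
Op 5: c = malloc(9) -> c = 0; heap: [0-8 ALLOC][9-32 FREE]
Op 6: d = malloc(6) -> d = 9; heap: [0-8 ALLOC][9-14 ALLOC][15-32 FREE]
Op 7: e = malloc(2) -> e = 15; heap: [0-8 ALLOC][9-14 ALLOC][15-16 ALLOC][17-32 FREE]
Op 8: f = malloc(5) -> f = 17; heap: [0-8 ALLOC][9-14 ALLOC][15-16 ALLOC][17-21 ALLOC][22-32 FREE]

Answer: [0-8 ALLOC][9-14 ALLOC][15-16 ALLOC][17-21 ALLOC][22-32 FREE]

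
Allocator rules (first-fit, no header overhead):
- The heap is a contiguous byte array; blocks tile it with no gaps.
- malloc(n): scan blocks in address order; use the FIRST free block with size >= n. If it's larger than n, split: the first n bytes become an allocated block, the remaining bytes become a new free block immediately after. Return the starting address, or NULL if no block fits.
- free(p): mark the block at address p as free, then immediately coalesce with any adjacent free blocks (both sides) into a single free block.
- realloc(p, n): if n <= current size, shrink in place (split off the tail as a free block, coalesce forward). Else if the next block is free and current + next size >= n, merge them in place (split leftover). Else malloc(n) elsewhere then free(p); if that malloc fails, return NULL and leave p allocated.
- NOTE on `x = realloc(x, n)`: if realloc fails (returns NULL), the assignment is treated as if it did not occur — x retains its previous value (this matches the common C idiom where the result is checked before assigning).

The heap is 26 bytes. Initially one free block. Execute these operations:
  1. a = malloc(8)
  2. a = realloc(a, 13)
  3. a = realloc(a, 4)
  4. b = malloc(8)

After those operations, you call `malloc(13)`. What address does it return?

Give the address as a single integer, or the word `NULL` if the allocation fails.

Op 1: a = malloc(8) -> a = 0; heap: [0-7 ALLOC][8-25 FREE]
Op 2: a = realloc(a, 13) -> a = 0; heap: [0-12 ALLOC][13-25 FREE]
Op 3: a = realloc(a, 4) -> a = 0; heap: [0-3 ALLOC][4-25 FREE]
Op 4: b = malloc(8) -> b = 4; heap: [0-3 ALLOC][4-11 ALLOC][12-25 FREE]
malloc(13): first-fit scan over [0-3 ALLOC][4-11 ALLOC][12-25 FREE] -> 12

Answer: 12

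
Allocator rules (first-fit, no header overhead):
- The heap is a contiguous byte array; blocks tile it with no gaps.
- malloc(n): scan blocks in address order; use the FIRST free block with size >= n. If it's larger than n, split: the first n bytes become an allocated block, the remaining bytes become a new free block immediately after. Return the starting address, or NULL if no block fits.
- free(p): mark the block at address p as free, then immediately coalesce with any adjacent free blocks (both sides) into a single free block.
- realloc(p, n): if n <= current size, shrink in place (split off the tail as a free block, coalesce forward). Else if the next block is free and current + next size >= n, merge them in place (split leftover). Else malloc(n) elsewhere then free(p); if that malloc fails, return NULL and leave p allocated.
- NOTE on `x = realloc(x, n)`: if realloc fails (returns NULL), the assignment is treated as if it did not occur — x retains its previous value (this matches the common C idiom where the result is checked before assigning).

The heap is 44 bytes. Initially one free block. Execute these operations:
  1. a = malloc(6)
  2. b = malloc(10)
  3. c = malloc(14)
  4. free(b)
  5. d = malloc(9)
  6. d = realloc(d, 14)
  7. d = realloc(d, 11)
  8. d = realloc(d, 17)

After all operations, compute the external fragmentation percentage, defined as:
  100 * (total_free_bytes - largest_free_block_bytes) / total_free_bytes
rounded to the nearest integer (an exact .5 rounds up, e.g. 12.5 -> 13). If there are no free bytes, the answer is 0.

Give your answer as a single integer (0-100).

Answer: 23

Derivation:
Op 1: a = malloc(6) -> a = 0; heap: [0-5 ALLOC][6-43 FREE]
Op 2: b = malloc(10) -> b = 6; heap: [0-5 ALLOC][6-15 ALLOC][16-43 FREE]
Op 3: c = malloc(14) -> c = 16; heap: [0-5 ALLOC][6-15 ALLOC][16-29 ALLOC][30-43 FREE]
Op 4: free(b) -> (freed b); heap: [0-5 ALLOC][6-15 FREE][16-29 ALLOC][30-43 FREE]
Op 5: d = malloc(9) -> d = 6; heap: [0-5 ALLOC][6-14 ALLOC][15-15 FREE][16-29 ALLOC][30-43 FREE]
Op 6: d = realloc(d, 14) -> d = 30; heap: [0-5 ALLOC][6-15 FREE][16-29 ALLOC][30-43 ALLOC]
Op 7: d = realloc(d, 11) -> d = 30; heap: [0-5 ALLOC][6-15 FREE][16-29 ALLOC][30-40 ALLOC][41-43 FREE]
Op 8: d = realloc(d, 17) -> NULL (d unchanged); heap: [0-5 ALLOC][6-15 FREE][16-29 ALLOC][30-40 ALLOC][41-43 FREE]
Free blocks: [10 3] total_free=13 largest=10 -> 100*(13-10)/13 = 300/13 ≈ 23.077 -> rounds to 23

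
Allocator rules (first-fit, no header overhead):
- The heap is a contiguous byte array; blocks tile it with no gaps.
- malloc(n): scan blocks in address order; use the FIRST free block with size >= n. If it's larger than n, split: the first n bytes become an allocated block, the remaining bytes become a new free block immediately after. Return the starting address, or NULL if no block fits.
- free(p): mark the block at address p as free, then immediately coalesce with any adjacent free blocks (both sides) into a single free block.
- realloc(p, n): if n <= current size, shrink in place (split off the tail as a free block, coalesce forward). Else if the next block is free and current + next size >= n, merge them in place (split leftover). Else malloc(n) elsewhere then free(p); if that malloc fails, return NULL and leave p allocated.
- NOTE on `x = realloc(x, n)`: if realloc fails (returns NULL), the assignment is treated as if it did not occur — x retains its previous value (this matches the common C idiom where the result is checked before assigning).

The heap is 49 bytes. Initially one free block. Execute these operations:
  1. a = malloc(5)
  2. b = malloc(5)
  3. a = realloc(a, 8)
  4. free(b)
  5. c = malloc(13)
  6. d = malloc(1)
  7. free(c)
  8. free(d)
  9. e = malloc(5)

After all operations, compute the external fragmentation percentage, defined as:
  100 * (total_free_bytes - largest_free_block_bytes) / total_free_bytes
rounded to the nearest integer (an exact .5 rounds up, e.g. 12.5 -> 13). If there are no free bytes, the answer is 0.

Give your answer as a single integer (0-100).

Op 1: a = malloc(5) -> a = 0; heap: [0-4 ALLOC][5-48 FREE]
Op 2: b = malloc(5) -> b = 5; heap: [0-4 ALLOC][5-9 ALLOC][10-48 FREE]
Op 3: a = realloc(a, 8) -> a = 10; heap: [0-4 FREE][5-9 ALLOC][10-17 ALLOC][18-48 FREE]
Op 4: free(b) -> (freed b); heap: [0-9 FREE][10-17 ALLOC][18-48 FREE]
Op 5: c = malloc(13) -> c = 18; heap: [0-9 FREE][10-17 ALLOC][18-30 ALLOC][31-48 FREE]
Op 6: d = malloc(1) -> d = 0; heap: [0-0 ALLOC][1-9 FREE][10-17 ALLOC][18-30 ALLOC][31-48 FREE]
Op 7: free(c) -> (freed c); heap: [0-0 ALLOC][1-9 FREE][10-17 ALLOC][18-48 FREE]
Op 8: free(d) -> (freed d); heap: [0-9 FREE][10-17 ALLOC][18-48 FREE]
Op 9: e = malloc(5) -> e = 0; heap: [0-4 ALLOC][5-9 FREE][10-17 ALLOC][18-48 FREE]
Free blocks: [5 31] total_free=36 largest=31 -> 100*(36-31)/36 = 500/36 ≈ 13.889 -> rounds to 14

Answer: 14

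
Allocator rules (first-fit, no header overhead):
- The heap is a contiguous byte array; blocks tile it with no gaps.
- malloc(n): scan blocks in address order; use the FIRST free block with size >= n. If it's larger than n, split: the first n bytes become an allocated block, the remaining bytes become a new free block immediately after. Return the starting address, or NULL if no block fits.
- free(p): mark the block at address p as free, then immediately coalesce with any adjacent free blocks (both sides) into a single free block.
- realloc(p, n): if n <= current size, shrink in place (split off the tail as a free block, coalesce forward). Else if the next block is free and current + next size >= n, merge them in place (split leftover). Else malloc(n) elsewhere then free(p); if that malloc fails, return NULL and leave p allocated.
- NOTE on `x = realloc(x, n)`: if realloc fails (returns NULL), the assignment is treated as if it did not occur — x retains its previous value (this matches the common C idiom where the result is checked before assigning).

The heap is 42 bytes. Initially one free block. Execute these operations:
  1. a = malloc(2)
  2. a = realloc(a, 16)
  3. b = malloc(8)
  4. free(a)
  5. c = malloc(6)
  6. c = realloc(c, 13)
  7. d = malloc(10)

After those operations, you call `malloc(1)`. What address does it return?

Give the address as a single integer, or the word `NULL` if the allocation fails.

Answer: 13

Derivation:
Op 1: a = malloc(2) -> a = 0; heap: [0-1 ALLOC][2-41 FREE]
Op 2: a = realloc(a, 16) -> a = 0; heap: [0-15 ALLOC][16-41 FREE]
Op 3: b = malloc(8) -> b = 16; heap: [0-15 ALLOC][16-23 ALLOC][24-41 FREE]
Op 4: free(a) -> (freed a); heap: [0-15 FREE][16-23 ALLOC][24-41 FREE]
Op 5: c = malloc(6) -> c = 0; heap: [0-5 ALLOC][6-15 FREE][16-23 ALLOC][24-41 FREE]
Op 6: c = realloc(c, 13) -> c = 0; heap: [0-12 ALLOC][13-15 FREE][16-23 ALLOC][24-41 FREE]
Op 7: d = malloc(10) -> d = 24; heap: [0-12 ALLOC][13-15 FREE][16-23 ALLOC][24-33 ALLOC][34-41 FREE]
malloc(1): first-fit scan over [0-12 ALLOC][13-15 FREE][16-23 ALLOC][24-33 ALLOC][34-41 FREE] -> 13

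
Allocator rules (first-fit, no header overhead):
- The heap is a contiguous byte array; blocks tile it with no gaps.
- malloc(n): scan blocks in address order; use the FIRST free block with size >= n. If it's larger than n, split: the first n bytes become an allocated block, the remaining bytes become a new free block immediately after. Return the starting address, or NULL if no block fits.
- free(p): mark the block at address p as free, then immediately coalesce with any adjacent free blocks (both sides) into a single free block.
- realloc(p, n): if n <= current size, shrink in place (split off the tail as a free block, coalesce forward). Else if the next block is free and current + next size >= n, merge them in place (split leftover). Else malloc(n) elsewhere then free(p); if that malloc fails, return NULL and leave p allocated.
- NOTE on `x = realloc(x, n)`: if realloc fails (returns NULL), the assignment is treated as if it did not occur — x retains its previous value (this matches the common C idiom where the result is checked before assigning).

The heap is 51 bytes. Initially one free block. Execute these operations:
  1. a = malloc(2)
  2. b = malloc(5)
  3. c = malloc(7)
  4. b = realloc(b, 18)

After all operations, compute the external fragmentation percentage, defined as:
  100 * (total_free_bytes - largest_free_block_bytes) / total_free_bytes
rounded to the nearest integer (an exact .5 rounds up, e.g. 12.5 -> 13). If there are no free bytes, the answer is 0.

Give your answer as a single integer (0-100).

Op 1: a = malloc(2) -> a = 0; heap: [0-1 ALLOC][2-50 FREE]
Op 2: b = malloc(5) -> b = 2; heap: [0-1 ALLOC][2-6 ALLOC][7-50 FREE]
Op 3: c = malloc(7) -> c = 7; heap: [0-1 ALLOC][2-6 ALLOC][7-13 ALLOC][14-50 FREE]
Op 4: b = realloc(b, 18) -> b = 14; heap: [0-1 ALLOC][2-6 FREE][7-13 ALLOC][14-31 ALLOC][32-50 FREE]
Free blocks: [5 19] total_free=24 largest=19 -> 100*(24-19)/24 = 500/24 ≈ 20.833 -> rounds to 21

Answer: 21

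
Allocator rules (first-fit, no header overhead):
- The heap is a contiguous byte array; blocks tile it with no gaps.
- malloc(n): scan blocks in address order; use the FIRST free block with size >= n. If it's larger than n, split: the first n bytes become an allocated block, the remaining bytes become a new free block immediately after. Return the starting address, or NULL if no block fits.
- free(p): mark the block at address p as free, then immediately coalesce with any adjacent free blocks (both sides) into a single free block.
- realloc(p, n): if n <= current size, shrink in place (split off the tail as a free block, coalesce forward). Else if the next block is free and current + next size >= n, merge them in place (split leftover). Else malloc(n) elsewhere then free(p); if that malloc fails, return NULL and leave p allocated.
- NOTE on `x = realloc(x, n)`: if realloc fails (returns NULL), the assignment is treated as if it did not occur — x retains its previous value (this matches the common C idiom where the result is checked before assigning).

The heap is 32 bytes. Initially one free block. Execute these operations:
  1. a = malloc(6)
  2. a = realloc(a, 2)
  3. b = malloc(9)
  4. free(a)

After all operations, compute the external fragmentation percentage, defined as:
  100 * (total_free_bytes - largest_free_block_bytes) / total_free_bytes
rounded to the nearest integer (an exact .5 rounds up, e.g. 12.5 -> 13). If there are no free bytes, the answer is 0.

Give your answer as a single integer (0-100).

Op 1: a = malloc(6) -> a = 0; heap: [0-5 ALLOC][6-31 FREE]
Op 2: a = realloc(a, 2) -> a = 0; heap: [0-1 ALLOC][2-31 FREE]
Op 3: b = malloc(9) -> b = 2; heap: [0-1 ALLOC][2-10 ALLOC][11-31 FREE]
Op 4: free(a) -> (freed a); heap: [0-1 FREE][2-10 ALLOC][11-31 FREE]
Free blocks: [2 21] total_free=23 largest=21 -> 100*(23-21)/23 = 200/23 ≈ 8.696 -> rounds to 9

Answer: 9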